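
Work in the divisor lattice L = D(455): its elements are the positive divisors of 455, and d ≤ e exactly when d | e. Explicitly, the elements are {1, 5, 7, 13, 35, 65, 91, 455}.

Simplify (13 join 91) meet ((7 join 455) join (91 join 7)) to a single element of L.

13 ∨ 91 = 91
7 ∨ 455 = 455
91 ∨ 7 = 91
455 ∨ 91 = 455
91 ∧ 455 = 91

91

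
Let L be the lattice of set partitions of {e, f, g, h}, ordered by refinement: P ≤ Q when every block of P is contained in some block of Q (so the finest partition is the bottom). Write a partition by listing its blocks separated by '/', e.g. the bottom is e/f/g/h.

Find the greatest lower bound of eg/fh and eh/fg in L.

e/f/g/h

The meet (common refinement) of eg/fh and eh/fg intersects blocks pairwise, giving e/f/g/h.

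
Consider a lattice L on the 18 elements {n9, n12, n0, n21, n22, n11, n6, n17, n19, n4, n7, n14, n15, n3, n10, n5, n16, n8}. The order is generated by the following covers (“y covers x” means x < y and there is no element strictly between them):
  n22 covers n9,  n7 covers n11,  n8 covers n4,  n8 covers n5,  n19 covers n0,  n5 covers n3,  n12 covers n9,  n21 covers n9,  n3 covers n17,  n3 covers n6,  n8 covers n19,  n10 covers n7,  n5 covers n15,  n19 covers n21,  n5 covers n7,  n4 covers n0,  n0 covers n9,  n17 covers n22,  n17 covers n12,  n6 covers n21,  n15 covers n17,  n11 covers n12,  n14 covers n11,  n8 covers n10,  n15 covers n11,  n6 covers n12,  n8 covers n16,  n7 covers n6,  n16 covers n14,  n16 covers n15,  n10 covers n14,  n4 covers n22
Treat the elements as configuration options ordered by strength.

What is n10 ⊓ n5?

n7

Common lower bounds of {n10, n5}: n11, n12, n21, n6, n7, n9.
The greatest among these is n7.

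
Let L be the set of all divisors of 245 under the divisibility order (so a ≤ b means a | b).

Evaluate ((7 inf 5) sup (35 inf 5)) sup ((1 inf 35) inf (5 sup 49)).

5

7 ∧ 5 = 1
35 ∧ 5 = 5
1 ∨ 5 = 5
1 ∧ 35 = 1
5 ∨ 49 = 245
1 ∧ 245 = 1
5 ∨ 1 = 5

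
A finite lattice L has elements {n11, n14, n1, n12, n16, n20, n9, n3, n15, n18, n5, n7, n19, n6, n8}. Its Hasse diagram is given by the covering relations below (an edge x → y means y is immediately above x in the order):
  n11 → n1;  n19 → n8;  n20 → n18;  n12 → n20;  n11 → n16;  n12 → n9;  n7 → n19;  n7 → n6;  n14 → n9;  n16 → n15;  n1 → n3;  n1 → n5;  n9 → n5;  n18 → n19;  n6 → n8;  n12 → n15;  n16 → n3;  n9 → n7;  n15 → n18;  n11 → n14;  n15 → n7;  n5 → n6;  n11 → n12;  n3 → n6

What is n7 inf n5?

n9

Common lower bounds of {n7, n5}: n11, n12, n14, n9.
The greatest among these is n9.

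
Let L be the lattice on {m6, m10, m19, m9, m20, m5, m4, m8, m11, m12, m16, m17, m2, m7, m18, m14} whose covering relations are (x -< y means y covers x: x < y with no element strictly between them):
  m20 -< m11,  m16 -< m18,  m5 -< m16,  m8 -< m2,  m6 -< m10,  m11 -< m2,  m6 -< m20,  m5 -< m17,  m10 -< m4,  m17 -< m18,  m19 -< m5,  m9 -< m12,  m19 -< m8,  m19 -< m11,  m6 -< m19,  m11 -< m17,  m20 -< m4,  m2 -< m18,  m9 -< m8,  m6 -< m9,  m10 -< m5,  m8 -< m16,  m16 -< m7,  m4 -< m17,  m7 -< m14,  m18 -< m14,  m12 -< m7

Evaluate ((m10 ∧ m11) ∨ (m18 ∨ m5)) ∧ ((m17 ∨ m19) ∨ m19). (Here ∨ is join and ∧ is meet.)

m17

m10 ∧ m11 = m6
m18 ∨ m5 = m18
m6 ∨ m18 = m18
m17 ∨ m19 = m17
m17 ∨ m19 = m17
m18 ∧ m17 = m17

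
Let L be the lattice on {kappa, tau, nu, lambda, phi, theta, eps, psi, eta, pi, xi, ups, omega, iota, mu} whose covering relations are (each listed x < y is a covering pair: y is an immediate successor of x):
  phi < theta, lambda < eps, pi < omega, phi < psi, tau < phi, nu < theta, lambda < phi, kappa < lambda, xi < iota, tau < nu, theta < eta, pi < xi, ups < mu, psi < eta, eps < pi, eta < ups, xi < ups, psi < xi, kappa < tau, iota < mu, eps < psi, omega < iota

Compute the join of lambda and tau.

phi

Common upper bounds of {lambda, tau}: eta, iota, mu, phi, psi, theta, ups, xi.
The least among these is phi.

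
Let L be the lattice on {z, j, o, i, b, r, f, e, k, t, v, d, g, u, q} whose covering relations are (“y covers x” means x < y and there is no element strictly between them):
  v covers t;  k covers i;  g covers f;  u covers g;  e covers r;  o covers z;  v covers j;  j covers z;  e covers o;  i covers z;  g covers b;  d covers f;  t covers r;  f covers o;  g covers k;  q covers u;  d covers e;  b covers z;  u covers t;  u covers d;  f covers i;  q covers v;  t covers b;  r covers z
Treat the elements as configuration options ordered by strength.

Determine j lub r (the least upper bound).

Common upper bounds of {j, r}: q, v.
The least among these is v.

v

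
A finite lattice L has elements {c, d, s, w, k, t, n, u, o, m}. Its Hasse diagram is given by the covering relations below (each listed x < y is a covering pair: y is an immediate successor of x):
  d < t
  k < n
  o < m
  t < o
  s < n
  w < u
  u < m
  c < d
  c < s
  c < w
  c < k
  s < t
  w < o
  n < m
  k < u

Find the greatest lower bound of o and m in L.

Common lower bounds of {o, m}: c, d, o, s, t, w.
The greatest among these is o.

o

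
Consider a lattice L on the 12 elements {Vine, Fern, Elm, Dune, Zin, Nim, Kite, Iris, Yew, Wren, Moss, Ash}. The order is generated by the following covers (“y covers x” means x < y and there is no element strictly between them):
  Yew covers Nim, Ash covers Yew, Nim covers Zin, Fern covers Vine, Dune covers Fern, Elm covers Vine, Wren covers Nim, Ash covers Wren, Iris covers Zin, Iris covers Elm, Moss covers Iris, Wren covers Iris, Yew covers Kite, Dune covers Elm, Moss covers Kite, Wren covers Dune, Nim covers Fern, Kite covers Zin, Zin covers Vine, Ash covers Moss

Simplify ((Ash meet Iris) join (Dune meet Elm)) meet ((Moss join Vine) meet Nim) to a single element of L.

Zin

Ash ∧ Iris = Iris
Dune ∧ Elm = Elm
Iris ∨ Elm = Iris
Moss ∨ Vine = Moss
Moss ∧ Nim = Zin
Iris ∧ Zin = Zin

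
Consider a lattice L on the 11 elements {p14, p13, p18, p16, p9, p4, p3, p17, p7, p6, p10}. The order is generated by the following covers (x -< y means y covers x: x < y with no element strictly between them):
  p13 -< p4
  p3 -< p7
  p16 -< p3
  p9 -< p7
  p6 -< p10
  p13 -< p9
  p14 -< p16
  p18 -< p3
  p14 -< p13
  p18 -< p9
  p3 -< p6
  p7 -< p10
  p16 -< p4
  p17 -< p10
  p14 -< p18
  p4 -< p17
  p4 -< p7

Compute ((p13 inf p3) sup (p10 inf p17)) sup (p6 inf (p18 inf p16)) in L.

p17

p13 ∧ p3 = p14
p10 ∧ p17 = p17
p14 ∨ p17 = p17
p18 ∧ p16 = p14
p6 ∧ p14 = p14
p17 ∨ p14 = p17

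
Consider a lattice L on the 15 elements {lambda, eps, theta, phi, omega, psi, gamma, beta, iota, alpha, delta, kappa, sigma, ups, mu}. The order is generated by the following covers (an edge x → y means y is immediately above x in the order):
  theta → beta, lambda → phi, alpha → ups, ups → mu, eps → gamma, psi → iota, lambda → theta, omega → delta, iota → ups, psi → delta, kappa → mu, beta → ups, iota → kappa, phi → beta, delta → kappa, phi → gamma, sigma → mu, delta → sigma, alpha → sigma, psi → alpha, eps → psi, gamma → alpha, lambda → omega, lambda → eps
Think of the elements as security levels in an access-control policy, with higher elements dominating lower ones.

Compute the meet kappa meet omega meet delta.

Common lower bounds of {kappa, omega, delta}: lambda, omega.
The greatest among these is omega.

omega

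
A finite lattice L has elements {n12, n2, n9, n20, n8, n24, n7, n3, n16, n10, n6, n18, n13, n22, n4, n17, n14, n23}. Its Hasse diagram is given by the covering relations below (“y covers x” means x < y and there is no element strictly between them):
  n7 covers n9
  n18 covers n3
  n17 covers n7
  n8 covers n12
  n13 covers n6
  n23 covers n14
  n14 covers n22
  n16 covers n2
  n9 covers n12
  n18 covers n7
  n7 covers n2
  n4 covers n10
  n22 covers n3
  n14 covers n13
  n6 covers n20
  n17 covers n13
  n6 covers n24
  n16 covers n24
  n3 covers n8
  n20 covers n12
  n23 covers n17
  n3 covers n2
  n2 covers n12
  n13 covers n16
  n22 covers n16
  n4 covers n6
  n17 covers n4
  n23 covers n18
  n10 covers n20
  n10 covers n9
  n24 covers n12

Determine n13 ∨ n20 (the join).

Common upper bounds of {n13, n20}: n13, n14, n17, n23.
The least among these is n13.

n13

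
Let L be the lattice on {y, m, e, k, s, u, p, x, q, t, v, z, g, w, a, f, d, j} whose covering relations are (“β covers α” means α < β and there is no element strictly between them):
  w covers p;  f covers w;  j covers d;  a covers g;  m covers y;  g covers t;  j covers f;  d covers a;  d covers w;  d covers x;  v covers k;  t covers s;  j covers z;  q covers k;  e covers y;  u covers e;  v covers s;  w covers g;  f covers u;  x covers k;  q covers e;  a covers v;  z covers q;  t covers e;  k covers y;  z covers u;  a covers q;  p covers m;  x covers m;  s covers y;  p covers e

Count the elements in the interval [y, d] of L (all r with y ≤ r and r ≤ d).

14

The interval [y, d] = {a, d, e, g, k, m, p, q, s, t, v, w, x, y}, which has 14 elements.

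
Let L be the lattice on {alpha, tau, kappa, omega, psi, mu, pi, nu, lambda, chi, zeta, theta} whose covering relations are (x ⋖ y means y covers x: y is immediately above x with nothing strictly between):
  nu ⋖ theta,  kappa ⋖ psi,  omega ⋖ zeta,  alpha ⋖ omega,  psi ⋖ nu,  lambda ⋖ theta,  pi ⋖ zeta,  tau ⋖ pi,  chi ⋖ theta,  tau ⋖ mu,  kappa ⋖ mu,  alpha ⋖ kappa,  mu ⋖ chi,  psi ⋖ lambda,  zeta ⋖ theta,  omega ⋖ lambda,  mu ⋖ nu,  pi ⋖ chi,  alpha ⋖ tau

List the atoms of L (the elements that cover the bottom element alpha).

The atoms are exactly the elements that cover alpha: kappa, omega, tau.

kappa, omega, tau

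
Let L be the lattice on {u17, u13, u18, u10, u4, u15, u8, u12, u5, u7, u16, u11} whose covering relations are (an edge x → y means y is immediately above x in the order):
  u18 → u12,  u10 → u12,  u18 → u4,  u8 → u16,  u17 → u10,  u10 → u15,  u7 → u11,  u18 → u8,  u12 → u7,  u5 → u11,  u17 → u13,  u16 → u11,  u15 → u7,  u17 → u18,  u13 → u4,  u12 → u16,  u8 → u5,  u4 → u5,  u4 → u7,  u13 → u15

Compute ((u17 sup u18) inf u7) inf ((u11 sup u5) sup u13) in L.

u17 ∨ u18 = u18
u18 ∧ u7 = u18
u11 ∨ u5 = u11
u11 ∨ u13 = u11
u18 ∧ u11 = u18

u18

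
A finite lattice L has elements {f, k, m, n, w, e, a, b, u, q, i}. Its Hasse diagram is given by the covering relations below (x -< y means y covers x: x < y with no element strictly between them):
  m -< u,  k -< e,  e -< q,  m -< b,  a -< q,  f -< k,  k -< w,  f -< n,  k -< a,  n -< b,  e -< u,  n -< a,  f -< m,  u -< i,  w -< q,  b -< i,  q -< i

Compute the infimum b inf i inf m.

m

Common lower bounds of {b, i, m}: f, m.
The greatest among these is m.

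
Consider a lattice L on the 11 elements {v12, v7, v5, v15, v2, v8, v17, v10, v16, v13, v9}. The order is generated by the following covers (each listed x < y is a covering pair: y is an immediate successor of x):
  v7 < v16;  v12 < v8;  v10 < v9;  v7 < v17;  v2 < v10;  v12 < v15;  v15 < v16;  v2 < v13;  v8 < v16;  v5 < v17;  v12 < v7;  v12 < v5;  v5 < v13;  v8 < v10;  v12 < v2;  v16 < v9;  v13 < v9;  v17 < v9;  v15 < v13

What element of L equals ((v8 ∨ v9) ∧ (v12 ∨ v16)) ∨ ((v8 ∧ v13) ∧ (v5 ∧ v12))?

v16

v8 ∨ v9 = v9
v12 ∨ v16 = v16
v9 ∧ v16 = v16
v8 ∧ v13 = v12
v5 ∧ v12 = v12
v12 ∧ v12 = v12
v16 ∨ v12 = v16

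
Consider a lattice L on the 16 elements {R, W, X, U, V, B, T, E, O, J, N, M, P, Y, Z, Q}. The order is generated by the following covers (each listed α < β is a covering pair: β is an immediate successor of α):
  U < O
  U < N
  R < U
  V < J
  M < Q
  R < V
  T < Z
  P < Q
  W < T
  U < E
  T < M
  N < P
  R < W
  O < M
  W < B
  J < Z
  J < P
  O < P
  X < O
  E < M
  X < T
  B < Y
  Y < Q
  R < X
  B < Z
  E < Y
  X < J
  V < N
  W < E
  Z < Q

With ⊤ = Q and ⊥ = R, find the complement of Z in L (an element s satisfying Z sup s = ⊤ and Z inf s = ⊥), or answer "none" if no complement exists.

U

Need s with Z ∨ s = Q and Z ∧ s = R.
Checking each element gives: U.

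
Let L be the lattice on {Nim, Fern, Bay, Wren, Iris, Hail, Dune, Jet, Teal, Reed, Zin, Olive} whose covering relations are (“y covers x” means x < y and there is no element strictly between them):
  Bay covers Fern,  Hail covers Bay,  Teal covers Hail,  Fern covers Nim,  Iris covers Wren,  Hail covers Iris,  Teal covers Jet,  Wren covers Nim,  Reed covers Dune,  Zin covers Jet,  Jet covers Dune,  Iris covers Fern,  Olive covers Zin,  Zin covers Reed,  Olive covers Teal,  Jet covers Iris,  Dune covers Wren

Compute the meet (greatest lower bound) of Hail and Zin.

Iris

Common lower bounds of {Hail, Zin}: Fern, Iris, Nim, Wren.
The greatest among these is Iris.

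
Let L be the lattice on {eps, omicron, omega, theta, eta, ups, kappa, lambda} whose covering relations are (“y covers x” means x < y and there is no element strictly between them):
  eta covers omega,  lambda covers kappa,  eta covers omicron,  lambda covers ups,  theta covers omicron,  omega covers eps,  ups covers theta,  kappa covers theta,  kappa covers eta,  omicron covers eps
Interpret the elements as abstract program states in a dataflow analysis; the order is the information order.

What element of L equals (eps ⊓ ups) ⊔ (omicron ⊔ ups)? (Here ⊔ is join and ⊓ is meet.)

ups

eps ∧ ups = eps
omicron ∨ ups = ups
eps ∨ ups = ups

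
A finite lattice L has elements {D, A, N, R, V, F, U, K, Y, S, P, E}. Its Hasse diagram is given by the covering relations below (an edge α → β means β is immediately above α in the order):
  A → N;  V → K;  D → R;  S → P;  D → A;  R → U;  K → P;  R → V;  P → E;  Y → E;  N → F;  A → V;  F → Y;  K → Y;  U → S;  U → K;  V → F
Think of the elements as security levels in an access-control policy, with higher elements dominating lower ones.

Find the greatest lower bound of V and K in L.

V

Common lower bounds of {V, K}: A, D, R, V.
The greatest among these is V.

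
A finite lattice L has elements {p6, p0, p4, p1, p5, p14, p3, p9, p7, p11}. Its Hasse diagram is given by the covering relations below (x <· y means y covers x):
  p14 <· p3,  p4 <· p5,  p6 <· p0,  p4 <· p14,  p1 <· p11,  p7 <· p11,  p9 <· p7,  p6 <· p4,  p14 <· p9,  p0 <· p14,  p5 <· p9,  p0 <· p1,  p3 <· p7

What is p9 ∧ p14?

Common lower bounds of {p9, p14}: p0, p14, p4, p6.
The greatest among these is p14.

p14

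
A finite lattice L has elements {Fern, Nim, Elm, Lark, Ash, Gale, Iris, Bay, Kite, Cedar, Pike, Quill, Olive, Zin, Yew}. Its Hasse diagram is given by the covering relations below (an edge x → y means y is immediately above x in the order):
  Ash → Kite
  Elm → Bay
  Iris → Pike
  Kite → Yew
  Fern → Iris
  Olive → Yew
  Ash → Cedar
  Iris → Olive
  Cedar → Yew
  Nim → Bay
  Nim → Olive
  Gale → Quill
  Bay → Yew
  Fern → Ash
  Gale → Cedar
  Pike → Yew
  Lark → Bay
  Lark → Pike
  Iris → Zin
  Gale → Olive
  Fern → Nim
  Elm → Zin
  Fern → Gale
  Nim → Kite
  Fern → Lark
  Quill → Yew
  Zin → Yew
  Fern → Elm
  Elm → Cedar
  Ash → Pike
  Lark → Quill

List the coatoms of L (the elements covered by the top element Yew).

Bay, Cedar, Kite, Olive, Pike, Quill, Zin

The coatoms are exactly the elements covered by Yew: Bay, Cedar, Kite, Olive, Pike, Quill, Zin.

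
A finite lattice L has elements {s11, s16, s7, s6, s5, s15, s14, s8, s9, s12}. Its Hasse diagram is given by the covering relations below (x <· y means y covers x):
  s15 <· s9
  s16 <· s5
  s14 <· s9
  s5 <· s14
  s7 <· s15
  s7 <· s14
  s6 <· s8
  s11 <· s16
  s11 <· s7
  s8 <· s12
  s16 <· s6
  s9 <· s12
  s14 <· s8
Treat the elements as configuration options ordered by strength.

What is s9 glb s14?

Common lower bounds of {s9, s14}: s11, s14, s16, s5, s7.
The greatest among these is s14.

s14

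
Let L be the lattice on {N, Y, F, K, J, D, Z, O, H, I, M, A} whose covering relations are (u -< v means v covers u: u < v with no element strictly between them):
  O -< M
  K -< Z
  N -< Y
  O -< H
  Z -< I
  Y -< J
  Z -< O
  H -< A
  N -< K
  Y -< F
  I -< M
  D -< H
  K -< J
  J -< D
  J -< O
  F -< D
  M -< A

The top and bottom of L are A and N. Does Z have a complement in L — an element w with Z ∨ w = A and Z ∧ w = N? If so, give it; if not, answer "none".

none

For every candidate w, either Z ∨ w ≠ A or Z ∧ w ≠ N; no complement exists.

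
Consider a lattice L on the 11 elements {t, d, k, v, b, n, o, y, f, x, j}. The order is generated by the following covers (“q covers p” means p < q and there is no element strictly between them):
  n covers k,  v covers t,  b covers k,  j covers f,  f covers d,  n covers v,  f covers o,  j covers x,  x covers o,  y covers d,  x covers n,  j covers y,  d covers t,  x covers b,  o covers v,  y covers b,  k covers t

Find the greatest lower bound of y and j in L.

y

Common lower bounds of {y, j}: b, d, k, t, y.
The greatest among these is y.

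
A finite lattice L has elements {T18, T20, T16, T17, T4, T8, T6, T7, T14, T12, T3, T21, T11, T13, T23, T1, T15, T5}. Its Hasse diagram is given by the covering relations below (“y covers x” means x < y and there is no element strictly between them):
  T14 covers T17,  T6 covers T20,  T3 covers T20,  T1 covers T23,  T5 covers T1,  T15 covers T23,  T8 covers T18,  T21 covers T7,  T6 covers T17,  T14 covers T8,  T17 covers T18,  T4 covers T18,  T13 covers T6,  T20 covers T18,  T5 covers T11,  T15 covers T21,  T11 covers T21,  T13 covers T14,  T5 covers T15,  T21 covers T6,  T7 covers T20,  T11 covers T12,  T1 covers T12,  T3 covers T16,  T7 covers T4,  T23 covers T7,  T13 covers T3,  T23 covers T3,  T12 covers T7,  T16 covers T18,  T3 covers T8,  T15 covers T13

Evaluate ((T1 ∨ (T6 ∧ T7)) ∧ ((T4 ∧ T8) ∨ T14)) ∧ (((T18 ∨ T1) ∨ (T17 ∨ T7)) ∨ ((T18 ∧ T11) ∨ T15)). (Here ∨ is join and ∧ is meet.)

T8

T6 ∧ T7 = T20
T1 ∨ T20 = T1
T4 ∧ T8 = T18
T18 ∨ T14 = T14
T1 ∧ T14 = T8
T18 ∨ T1 = T1
T17 ∨ T7 = T21
T1 ∨ T21 = T5
T18 ∧ T11 = T18
T18 ∨ T15 = T15
T5 ∨ T15 = T5
T8 ∧ T5 = T8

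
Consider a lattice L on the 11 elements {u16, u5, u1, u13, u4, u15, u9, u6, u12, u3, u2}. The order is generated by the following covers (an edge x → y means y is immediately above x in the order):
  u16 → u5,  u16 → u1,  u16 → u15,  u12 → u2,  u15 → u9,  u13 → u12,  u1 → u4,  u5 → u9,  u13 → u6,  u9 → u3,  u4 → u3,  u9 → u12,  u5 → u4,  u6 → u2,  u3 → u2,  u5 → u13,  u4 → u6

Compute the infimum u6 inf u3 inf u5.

Common lower bounds of {u6, u3, u5}: u16, u5.
The greatest among these is u5.

u5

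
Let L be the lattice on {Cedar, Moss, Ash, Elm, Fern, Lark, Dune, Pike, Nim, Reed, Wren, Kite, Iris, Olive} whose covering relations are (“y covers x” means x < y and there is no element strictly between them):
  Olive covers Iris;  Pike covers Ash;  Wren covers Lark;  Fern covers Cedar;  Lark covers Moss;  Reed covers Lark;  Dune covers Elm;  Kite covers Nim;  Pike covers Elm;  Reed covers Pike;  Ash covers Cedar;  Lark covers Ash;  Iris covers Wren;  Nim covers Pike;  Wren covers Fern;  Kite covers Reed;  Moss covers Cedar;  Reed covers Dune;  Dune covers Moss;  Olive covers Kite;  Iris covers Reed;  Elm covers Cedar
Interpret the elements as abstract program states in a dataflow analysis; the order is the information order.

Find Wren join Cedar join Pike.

Common upper bounds of {Wren, Cedar, Pike}: Iris, Olive.
The least among these is Iris.

Iris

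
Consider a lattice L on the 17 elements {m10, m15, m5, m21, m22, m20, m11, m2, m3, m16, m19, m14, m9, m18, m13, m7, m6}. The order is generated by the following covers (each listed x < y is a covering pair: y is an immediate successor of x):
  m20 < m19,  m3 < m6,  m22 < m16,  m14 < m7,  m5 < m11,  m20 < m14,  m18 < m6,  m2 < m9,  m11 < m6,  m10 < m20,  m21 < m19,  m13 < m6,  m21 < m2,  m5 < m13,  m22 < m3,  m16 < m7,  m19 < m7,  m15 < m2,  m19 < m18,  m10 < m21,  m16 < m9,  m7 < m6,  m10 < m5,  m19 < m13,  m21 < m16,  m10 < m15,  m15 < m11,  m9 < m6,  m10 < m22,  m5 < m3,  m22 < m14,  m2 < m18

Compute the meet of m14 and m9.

m22

Common lower bounds of {m14, m9}: m10, m22.
The greatest among these is m22.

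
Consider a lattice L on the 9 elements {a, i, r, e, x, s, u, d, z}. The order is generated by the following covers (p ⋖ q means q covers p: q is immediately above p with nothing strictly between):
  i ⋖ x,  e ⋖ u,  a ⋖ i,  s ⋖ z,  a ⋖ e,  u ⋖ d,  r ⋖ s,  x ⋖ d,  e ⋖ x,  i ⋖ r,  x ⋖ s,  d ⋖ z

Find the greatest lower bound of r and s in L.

r

Common lower bounds of {r, s}: a, i, r.
The greatest among these is r.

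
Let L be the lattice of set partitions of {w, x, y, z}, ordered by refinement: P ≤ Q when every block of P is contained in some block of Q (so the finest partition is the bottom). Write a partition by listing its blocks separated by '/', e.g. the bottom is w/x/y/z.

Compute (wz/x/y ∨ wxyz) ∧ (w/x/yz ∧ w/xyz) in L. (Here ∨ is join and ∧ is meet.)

wz/x/y ∨ wxyz = wxyz
w/x/yz ∧ w/xyz = w/x/yz
wxyz ∧ w/x/yz = w/x/yz

w/x/yz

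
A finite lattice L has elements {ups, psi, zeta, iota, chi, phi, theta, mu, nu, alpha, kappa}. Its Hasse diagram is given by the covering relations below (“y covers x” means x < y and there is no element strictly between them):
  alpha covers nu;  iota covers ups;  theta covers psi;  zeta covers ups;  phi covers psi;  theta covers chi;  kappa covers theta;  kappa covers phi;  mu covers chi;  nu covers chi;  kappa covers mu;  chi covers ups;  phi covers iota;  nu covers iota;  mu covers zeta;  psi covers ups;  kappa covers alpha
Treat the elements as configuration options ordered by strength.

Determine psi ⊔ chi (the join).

theta

Common upper bounds of {psi, chi}: kappa, theta.
The least among these is theta.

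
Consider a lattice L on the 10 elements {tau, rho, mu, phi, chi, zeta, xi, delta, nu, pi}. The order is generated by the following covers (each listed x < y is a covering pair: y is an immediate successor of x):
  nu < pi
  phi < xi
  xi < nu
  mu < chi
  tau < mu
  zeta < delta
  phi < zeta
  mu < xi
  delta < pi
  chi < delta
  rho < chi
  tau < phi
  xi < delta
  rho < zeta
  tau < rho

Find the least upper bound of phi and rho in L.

zeta

Common upper bounds of {phi, rho}: delta, pi, zeta.
The least among these is zeta.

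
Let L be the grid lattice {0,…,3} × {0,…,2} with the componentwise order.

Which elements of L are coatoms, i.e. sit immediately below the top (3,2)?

(2,2), (3,1)

The coatoms are exactly the elements covered by (3,2): (2,2), (3,1).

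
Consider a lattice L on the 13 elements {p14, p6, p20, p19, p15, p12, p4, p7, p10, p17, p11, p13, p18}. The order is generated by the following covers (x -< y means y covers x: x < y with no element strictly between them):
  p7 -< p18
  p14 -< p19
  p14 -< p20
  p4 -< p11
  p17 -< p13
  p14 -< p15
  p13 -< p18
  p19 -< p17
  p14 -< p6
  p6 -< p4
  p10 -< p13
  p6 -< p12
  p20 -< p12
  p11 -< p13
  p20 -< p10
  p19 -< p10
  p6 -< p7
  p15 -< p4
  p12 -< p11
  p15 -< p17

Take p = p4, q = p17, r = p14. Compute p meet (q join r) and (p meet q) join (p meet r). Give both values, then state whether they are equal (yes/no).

q join r = p17, so p meet (q join r) = p4 meet p17 = p15.
p meet q = p15 and p meet r = p14, so (p meet q) join (p meet r) = p15 join p14 = p15.
Equal: yes.

p15; p15; yes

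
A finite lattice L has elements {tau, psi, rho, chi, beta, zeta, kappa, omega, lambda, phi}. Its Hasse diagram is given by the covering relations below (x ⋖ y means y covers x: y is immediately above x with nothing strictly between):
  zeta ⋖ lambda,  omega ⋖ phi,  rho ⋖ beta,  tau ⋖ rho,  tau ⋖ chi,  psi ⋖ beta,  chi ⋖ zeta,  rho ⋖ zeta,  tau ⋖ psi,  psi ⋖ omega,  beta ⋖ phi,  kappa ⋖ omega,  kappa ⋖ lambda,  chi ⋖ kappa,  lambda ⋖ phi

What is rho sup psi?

Common upper bounds of {rho, psi}: beta, phi.
The least among these is beta.

beta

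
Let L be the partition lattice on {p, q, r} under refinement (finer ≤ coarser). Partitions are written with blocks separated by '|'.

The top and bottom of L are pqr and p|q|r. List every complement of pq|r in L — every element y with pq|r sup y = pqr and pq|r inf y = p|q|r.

Need y with pq|r ∨ y = pqr and pq|r ∧ y = p|q|r.
Checking each element gives: pr|q, p|qr.

pr|q, p|qr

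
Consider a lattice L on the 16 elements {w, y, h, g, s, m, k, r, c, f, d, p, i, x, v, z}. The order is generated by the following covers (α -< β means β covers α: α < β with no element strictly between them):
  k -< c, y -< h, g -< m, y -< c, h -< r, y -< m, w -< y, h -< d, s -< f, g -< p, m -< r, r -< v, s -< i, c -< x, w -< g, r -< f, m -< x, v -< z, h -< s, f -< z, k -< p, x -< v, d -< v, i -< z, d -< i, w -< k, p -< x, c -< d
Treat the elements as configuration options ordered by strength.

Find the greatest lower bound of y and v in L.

Common lower bounds of {y, v}: w, y.
The greatest among these is y.

y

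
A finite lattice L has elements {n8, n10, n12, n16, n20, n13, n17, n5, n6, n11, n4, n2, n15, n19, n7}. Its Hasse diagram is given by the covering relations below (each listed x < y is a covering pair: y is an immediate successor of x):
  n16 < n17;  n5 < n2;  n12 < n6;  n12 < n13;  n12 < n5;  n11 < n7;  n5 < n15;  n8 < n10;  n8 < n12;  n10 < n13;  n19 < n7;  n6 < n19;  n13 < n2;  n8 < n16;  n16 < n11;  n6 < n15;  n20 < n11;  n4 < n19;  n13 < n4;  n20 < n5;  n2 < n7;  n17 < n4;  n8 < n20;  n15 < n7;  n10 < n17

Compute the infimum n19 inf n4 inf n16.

n16

Common lower bounds of {n19, n4, n16}: n16, n8.
The greatest among these is n16.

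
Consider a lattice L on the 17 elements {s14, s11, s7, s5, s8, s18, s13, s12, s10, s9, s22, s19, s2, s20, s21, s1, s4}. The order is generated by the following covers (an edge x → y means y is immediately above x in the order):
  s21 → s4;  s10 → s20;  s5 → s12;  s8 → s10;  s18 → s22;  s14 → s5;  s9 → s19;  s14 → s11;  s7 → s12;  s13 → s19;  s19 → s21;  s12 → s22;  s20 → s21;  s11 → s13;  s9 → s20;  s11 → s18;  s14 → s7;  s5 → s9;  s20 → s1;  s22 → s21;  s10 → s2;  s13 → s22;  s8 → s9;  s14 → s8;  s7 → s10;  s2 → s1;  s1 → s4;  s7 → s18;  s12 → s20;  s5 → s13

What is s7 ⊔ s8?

Common upper bounds of {s7, s8}: s1, s10, s2, s20, s21, s4.
The least among these is s10.

s10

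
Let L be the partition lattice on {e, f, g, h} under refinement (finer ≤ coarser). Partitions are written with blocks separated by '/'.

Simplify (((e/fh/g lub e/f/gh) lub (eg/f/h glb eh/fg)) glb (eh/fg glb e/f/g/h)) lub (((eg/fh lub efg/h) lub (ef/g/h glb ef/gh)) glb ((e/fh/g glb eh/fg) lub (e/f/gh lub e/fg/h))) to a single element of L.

e/fh/g ∨ e/f/gh = e/fgh
eg/f/h ∧ eh/fg = e/f/g/h
e/fgh ∨ e/f/g/h = e/fgh
eh/fg ∧ e/f/g/h = e/f/g/h
e/fgh ∧ e/f/g/h = e/f/g/h
eg/fh ∨ efg/h = efgh
ef/g/h ∧ ef/gh = ef/g/h
efgh ∨ ef/g/h = efgh
e/fh/g ∧ eh/fg = e/f/g/h
e/f/gh ∨ e/fg/h = e/fgh
e/f/g/h ∨ e/fgh = e/fgh
efgh ∧ e/fgh = e/fgh
e/f/g/h ∨ e/fgh = e/fgh

e/fgh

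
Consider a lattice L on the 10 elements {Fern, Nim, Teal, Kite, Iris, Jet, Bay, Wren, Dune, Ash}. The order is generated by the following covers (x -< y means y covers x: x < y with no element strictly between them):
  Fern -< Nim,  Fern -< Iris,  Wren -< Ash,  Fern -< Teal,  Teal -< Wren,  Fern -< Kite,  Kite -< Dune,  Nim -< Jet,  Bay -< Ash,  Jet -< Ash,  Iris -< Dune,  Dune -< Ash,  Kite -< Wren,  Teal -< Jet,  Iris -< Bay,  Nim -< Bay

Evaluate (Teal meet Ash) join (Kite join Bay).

Ash

Teal ∧ Ash = Teal
Kite ∨ Bay = Ash
Teal ∨ Ash = Ash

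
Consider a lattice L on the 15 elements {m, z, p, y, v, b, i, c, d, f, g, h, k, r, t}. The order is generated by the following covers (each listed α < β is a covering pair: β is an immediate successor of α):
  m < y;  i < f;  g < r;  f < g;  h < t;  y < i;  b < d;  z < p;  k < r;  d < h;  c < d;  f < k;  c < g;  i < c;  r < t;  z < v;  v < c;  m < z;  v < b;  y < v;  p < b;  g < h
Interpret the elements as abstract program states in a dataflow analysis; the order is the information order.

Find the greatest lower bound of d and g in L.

Common lower bounds of {d, g}: c, i, m, v, y, z.
The greatest among these is c.

c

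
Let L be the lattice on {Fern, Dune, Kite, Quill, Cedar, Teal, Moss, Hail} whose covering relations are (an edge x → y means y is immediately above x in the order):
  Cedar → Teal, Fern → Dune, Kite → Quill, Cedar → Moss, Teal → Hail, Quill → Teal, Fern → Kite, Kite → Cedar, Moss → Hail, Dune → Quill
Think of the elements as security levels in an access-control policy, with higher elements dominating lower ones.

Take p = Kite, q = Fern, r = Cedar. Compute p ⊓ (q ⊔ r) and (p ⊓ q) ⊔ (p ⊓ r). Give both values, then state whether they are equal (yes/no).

q ⊔ r = Cedar, so p ⊓ (q ⊔ r) = Kite ⊓ Cedar = Kite.
p ⊓ q = Fern and p ⊓ r = Kite, so (p ⊓ q) ⊔ (p ⊓ r) = Fern ⊔ Kite = Kite.
Equal: yes.

Kite; Kite; yes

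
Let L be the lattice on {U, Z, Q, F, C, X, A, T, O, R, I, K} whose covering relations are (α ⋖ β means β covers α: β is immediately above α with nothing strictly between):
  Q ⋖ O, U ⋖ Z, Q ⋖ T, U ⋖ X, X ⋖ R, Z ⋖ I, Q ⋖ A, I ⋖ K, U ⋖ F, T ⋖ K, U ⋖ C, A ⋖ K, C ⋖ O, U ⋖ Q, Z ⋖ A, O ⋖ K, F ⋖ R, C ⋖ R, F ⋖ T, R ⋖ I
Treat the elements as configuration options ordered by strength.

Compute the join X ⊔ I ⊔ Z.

Common upper bounds of {X, I, Z}: I, K.
The least among these is I.

I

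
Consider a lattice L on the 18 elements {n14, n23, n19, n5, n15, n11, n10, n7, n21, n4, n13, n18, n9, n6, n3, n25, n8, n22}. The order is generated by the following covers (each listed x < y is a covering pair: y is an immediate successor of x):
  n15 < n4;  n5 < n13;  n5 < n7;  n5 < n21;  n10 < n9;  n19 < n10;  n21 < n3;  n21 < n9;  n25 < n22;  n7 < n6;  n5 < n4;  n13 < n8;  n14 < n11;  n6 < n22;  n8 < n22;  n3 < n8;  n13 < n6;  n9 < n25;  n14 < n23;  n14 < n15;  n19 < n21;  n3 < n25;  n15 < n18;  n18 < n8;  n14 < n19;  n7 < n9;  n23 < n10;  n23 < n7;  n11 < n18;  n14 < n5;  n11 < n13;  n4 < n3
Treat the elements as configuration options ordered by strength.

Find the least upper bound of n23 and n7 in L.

n7

Common upper bounds of {n23, n7}: n22, n25, n6, n7, n9.
The least among these is n7.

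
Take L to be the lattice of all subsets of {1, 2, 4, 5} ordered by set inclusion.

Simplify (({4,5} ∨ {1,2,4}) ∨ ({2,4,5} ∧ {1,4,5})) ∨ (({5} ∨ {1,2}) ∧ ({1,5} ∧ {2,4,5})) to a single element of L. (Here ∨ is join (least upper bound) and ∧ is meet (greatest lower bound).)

{1,2,4,5}

{4,5} ∨ {1,2,4} = {1,2,4,5}
{2,4,5} ∧ {1,4,5} = {4,5}
{1,2,4,5} ∨ {4,5} = {1,2,4,5}
{5} ∨ {1,2} = {1,2,5}
{1,5} ∧ {2,4,5} = {5}
{1,2,5} ∧ {5} = {5}
{1,2,4,5} ∨ {5} = {1,2,4,5}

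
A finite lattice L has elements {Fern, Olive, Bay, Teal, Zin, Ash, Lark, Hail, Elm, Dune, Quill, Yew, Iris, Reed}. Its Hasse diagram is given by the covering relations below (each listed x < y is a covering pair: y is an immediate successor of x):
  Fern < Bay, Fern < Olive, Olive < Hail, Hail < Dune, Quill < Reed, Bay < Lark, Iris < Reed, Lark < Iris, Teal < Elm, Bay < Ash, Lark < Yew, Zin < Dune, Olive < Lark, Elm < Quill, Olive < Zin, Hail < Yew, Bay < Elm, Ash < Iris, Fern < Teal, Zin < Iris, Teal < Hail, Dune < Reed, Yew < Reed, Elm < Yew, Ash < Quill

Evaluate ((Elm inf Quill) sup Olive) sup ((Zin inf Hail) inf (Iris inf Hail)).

Yew

Elm ∧ Quill = Elm
Elm ∨ Olive = Yew
Zin ∧ Hail = Olive
Iris ∧ Hail = Olive
Olive ∧ Olive = Olive
Yew ∨ Olive = Yew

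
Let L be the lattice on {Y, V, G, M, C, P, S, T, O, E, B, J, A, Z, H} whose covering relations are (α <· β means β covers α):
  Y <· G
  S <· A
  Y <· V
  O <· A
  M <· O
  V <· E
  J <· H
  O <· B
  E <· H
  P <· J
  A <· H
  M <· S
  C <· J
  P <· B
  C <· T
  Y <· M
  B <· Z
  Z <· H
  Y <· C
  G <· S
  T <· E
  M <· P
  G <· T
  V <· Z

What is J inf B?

P

Common lower bounds of {J, B}: M, P, Y.
The greatest among these is P.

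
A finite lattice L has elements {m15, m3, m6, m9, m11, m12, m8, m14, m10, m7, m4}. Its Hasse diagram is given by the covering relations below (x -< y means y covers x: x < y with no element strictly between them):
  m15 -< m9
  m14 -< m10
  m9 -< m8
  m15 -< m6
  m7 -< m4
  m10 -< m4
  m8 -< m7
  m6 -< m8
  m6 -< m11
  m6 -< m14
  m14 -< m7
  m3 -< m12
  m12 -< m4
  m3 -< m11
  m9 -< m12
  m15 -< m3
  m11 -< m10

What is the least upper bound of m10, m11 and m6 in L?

m10

Common upper bounds of {m10, m11, m6}: m10, m4.
The least among these is m10.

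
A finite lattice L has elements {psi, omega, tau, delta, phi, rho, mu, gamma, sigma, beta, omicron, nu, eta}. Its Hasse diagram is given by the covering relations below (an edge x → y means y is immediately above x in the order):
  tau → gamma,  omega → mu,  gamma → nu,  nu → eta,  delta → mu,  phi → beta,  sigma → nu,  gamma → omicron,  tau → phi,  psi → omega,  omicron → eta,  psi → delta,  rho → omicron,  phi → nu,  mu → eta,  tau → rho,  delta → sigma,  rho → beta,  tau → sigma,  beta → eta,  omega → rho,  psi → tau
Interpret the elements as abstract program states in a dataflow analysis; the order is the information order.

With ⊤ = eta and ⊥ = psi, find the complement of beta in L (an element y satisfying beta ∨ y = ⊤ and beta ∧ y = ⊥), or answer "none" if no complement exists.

Need y with beta ∨ y = eta and beta ∧ y = psi.
Checking each element gives: delta.

delta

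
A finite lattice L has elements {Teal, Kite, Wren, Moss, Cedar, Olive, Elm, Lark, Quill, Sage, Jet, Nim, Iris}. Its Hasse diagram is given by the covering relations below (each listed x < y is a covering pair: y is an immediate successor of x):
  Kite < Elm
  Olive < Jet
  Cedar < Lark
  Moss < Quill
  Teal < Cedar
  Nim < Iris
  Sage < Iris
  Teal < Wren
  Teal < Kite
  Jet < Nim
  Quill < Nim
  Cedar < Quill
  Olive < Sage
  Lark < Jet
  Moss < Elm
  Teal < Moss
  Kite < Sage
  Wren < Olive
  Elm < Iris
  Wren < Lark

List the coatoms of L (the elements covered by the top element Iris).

Elm, Nim, Sage

The coatoms are exactly the elements covered by Iris: Elm, Nim, Sage.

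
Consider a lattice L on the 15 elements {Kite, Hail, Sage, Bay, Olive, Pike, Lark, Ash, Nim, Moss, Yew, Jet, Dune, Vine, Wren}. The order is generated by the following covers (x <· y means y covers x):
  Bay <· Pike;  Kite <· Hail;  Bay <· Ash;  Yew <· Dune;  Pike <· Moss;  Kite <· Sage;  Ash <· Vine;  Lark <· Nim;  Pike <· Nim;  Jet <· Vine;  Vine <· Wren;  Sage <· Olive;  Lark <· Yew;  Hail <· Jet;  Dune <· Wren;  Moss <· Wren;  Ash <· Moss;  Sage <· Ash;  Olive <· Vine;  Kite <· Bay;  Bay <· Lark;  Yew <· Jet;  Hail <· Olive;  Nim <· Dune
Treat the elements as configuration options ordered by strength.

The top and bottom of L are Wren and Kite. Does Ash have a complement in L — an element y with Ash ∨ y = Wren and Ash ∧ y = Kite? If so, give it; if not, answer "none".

none

For every candidate y, either Ash ∨ y ≠ Wren or Ash ∧ y ≠ Kite; no complement exists.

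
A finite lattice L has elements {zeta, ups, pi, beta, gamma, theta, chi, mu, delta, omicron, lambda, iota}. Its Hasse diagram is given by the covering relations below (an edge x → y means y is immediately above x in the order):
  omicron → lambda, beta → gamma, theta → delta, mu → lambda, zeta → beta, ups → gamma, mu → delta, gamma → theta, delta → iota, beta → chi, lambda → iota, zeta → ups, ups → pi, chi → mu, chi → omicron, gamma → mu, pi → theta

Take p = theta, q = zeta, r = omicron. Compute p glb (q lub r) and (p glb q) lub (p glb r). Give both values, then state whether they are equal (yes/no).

q lub r = omicron, so p glb (q lub r) = theta glb omicron = beta.
p glb q = zeta and p glb r = beta, so (p glb q) lub (p glb r) = zeta lub beta = beta.
Equal: yes.

beta; beta; yes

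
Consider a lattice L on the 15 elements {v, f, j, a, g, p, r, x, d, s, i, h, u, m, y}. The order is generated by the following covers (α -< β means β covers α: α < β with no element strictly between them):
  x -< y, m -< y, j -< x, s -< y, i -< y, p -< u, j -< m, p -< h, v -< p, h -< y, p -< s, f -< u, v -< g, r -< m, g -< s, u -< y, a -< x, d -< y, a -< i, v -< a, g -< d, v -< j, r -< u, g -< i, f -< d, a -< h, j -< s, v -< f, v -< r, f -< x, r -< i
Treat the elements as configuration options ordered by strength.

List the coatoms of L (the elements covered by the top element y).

d, h, i, m, s, u, x

The coatoms are exactly the elements covered by y: d, h, i, m, s, u, x.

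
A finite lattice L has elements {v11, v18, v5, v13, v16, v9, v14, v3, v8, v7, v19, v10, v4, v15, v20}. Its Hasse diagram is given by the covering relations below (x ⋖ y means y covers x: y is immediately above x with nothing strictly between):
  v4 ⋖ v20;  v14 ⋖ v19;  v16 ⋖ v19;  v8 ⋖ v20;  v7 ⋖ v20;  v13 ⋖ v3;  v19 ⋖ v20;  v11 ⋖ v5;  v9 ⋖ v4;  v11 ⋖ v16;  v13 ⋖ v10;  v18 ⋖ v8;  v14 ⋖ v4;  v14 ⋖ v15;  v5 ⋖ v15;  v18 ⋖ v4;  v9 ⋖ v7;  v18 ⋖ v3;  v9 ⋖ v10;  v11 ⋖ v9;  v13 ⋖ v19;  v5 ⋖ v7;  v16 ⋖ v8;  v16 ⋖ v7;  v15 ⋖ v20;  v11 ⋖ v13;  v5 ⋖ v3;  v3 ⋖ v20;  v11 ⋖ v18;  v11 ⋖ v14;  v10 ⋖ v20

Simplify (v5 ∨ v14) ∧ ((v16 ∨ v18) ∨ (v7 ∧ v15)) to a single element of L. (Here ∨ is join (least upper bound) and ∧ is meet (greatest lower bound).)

v5 ∨ v14 = v15
v16 ∨ v18 = v8
v7 ∧ v15 = v5
v8 ∨ v5 = v20
v15 ∧ v20 = v15

v15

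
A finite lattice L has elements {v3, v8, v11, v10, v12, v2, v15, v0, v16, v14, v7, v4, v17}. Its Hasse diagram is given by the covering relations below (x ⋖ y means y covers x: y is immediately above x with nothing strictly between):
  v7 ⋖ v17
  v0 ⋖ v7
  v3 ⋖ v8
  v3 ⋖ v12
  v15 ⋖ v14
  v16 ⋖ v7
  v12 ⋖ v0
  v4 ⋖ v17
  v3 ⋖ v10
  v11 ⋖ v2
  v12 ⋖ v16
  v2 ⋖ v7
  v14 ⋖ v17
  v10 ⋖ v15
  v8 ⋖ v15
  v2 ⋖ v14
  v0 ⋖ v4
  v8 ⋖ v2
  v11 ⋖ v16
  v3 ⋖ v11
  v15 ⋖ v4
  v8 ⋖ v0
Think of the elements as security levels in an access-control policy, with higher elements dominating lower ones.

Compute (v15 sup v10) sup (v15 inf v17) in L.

v15

v15 ∨ v10 = v15
v15 ∧ v17 = v15
v15 ∨ v15 = v15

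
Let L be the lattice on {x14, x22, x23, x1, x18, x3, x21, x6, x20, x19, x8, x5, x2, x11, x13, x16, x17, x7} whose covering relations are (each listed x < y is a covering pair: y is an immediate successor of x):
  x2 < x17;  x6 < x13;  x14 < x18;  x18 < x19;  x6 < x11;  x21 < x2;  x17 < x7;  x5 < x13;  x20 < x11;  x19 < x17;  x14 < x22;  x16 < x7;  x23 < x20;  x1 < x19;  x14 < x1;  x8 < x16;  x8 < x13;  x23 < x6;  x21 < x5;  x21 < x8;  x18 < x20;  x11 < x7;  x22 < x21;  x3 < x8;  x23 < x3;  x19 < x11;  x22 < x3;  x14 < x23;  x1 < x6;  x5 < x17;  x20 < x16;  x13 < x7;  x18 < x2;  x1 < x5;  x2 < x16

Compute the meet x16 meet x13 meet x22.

Common lower bounds of {x16, x13, x22}: x14, x22.
The greatest among these is x22.

x22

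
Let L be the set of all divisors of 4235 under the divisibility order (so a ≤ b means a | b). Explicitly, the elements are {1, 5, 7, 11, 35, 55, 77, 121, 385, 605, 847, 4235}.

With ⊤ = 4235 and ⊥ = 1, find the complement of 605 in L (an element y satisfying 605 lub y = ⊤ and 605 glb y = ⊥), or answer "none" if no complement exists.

Need y with 605 ∨ y = 4235 and 605 ∧ y = 1.
Checking each element gives: 7.

7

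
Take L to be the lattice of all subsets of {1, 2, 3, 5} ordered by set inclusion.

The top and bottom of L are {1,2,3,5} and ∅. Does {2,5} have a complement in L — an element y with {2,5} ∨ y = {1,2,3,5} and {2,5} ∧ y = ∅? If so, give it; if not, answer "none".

Need y with {2,5} ∨ y = {1,2,3,5} and {2,5} ∧ y = ∅.
Checking each element gives: {1,3}.

{1,3}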